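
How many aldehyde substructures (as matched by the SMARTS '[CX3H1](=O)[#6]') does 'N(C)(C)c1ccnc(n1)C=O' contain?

1

[CX3H1](=O)[#6] is the SMARTS for an aldehyde: an sp2 carbon with one H, double-bonded to O and single-bonded to carbon.
Exactly one fragment in the molecule meets all constraints, giving 1 match.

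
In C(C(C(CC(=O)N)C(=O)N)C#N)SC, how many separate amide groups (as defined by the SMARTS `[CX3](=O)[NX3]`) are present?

2

[CX3](=O)[NX3] is the SMARTS for an amide: a carbonyl carbon bonded to a trivalent nitrogen.
The molecule carries 2 separate instances of a primary amide (-C(=O)NH2) meeting every constraint; each maps to a distinct set of atoms, giving 2 matches.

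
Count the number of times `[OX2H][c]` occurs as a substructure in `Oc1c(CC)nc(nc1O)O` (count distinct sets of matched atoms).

[OX2H][c] is the SMARTS for a phenol: a hydroxyl oxygen attached to an aromatic carbon.
The molecule carries 3 separate instances of a hydroxyl group (-OH) meeting every constraint; each maps to a distinct set of atoms, giving 3 matches.

3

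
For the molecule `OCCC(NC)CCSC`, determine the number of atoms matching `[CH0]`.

0

The query [CH0] means: aliphatic carbon with no attached hydrogen.
Check the 10 heavy atoms by environment: 4× C (H2) → no; 1× C (H1) → no; 1× N (H1) → no; 2× C (H3) → no; 1× S (H0) → no; 1× O (H1) → no.
No environment satisfies the query, so 0 matching atoms.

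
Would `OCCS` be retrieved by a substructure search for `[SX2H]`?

Yes

The pattern [SX2H] describes an aliphatic sulfur with two connections, one being H — a thiol.
The molecule carries a thiol (-SH), whose atoms satisfy every constraint of the query, so the pattern matches.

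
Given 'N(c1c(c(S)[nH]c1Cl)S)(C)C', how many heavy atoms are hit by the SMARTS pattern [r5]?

5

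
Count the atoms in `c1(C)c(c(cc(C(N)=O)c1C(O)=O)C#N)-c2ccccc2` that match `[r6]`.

The query [r6] means: r6 matches atoms in a six-membered ring.
Check the 21 heavy atoms by environment: 12× c (aromatic, in 6-ring) → match; 4× C (acyclic) → no; 3× O (acyclic) → no; 2× N (acyclic) → no.
That gives 12 matching atoms.

12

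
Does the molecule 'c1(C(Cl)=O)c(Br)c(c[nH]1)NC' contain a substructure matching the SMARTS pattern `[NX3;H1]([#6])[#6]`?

The pattern [NX3;H1]([#6])[#6] describes a trivalent nitrogen with one H, bonded to two carbons — a secondary amine.
The molecule carries an N-methylamino group (-NHCH3), whose atoms satisfy every constraint of the query, so the pattern matches.

Yes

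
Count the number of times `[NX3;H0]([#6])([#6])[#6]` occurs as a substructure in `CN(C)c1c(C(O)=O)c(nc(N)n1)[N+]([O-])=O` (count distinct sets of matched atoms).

1

[NX3;H0]([#6])([#6])[#6] is the SMARTS for a tertiary amine: a trivalent nitrogen with no H, bonded to three carbons.
Exactly one fragment in the molecule meets all constraints, giving 1 match.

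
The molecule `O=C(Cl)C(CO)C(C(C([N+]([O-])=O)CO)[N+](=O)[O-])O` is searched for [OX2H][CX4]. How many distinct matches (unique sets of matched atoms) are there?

3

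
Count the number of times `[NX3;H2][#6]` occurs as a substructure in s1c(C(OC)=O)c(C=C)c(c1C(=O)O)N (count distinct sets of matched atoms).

1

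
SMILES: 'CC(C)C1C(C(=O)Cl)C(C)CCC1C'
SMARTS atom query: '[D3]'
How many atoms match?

Check the 14 heavy atoms by environment: 6× C (D3) → match; 2× C (D2) → no; 4× C (D1) → no; 1× O (D1) → no; 1× Cl (D1) → no.
That gives 6 matching atoms.

6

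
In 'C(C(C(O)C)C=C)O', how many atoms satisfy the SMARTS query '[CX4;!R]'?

4

The query [CX4;!R] means: aliphatic carbon with four total connections, not in a ring.
Check the 8 heavy atoms by environment: 4× C (X4, acyclic) → match; 2× C (X3, acyclic) → no; 2× O (X2, acyclic) → no.
That gives 4 matching atoms.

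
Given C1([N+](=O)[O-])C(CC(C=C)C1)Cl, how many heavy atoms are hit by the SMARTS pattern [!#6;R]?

0

Check the 11 heavy atoms by environment: 5× C (in 5-ring) → no; 1× N (charge +1, acyclic) → no; 1× O (charge -1, acyclic) → no; 1× O (acyclic) → no; 1× Cl (acyclic) → no; 2× C (acyclic) → no.
No environment satisfies the query, so 0 matching atoms.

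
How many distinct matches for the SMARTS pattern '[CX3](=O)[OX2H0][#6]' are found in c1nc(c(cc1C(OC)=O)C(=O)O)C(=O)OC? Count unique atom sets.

2

[CX3](=O)[OX2H0][#6] is the SMARTS for an ester: a carbonyl carbon bonded to an oxygen that is itself bonded to carbon (no H on that O).
The molecule carries 2 separate instances of a methyl-ester group (-C(=O)OCH3) meeting every constraint; each maps to a distinct set of atoms, giving 2 matches.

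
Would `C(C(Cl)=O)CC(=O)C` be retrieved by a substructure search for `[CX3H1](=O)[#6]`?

The pattern [CX3H1](=O)[#6] describes an sp2 carbon with one H, double-bonded to O and single-bonded to carbon — an aldehyde.
The closest candidate here is an acetyl/ketone group (-C(=O)CH3), but the carbonyl carbon has H0 (two carbon neighbours), not H1. No other fragment satisfies the full query, so there is no match.

No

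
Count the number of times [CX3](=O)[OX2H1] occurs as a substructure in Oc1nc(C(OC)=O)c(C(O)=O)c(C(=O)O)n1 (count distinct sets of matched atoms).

[CX3](=O)[OX2H1] is the SMARTS for a carboxylic acid: an sp2 carbon double-bonded to O and single-bonded to an -OH oxygen.
The molecule carries 2 separate instances of a carboxylic acid group (-C(=O)OH) meeting every constraint; each maps to a distinct set of atoms, giving 2 matches.

2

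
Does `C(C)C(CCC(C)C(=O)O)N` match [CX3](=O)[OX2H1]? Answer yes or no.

Yes

The pattern [CX3](=O)[OX2H1] describes an sp2 carbon double-bonded to O and single-bonded to an -OH oxygen — a carboxylic acid.
The molecule carries a carboxylic acid group (-C(=O)OH), whose atoms satisfy every constraint of the query, so the pattern matches.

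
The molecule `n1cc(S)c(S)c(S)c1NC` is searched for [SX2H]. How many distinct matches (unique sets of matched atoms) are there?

3

[SX2H] is the SMARTS for a thiol: an aliphatic sulfur with two connections, one being H.
The molecule carries 3 separate instances of a thiol (-SH) meeting every constraint; each maps to a distinct set of atoms, giving 3 matches.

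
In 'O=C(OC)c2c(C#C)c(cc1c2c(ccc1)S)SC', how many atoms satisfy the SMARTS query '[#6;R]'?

Check the 19 heavy atoms by environment: 10× c (aromatic, in 6-ring) → match; 2× S (acyclic) → no; 5× C (acyclic) → no; 2× O (acyclic) → no.
That gives 10 matching atoms.

10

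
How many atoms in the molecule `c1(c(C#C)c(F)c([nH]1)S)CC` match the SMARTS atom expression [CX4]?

2

The query [CX4] means: C with X4: aliphatic carbon with exactly 4 total connections (bonds + H).
Check the 11 heavy atoms by environment: 1× n (aromatic, X3) → no; 4× c (aromatic, X3) → no; 1× F (X1) → no; 1× S (X2) → no; 2× C (X2) → no; 2× C (X4) → match.
That gives 2 matching atoms.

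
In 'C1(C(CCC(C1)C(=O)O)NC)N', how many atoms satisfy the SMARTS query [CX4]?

7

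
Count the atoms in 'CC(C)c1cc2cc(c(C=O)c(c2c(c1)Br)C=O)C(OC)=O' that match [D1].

7

Check the 22 heavy atoms by environment: 7× c (aromatic, D3) → no; 3× c (aromatic, D2) → no; 2× C (D2) → no; 3× O (D1) → match; 2× C (D3) → no; 3× C (D1) → match; 1× O (D2) → no; 1× Br (D1) → match.
Summing the matching environments: 3 + 3 + 1 = 7 matching atoms.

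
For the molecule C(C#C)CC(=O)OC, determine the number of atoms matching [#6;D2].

3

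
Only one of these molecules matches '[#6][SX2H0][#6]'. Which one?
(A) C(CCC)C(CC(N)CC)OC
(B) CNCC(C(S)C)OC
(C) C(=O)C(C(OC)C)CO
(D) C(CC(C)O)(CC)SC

D

[#6][SX2H0][#6] describes an aliphatic sulfur bridging two carbons with no H on the sulfur (a thioether).
(A) has a methoxy ether (-OCH3) but the bridging atom is O, not S.
(B) has a methoxy ether (-OCH3) but the bridging atom is O, not S.
(C) has a methoxy ether (-OCH3) but the bridging atom is O, not S.
(D) contains a methylthio ether (-SCH3), which satisfies every atom and bond constraint.
So the answer is (D).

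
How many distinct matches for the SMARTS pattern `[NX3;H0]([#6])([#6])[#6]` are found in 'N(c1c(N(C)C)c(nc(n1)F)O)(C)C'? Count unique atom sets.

2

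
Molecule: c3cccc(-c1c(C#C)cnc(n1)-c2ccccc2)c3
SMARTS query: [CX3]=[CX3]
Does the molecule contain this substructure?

No

The pattern [CX3]=[CX3] describes a non-aromatic C=C double bond between two sp2 carbons — an alkene.
The closest candidate here is an ethynyl group (-C#CH), but the C-C bond is a triple bond, not a double bond. No other fragment satisfies the full query, so there is no match.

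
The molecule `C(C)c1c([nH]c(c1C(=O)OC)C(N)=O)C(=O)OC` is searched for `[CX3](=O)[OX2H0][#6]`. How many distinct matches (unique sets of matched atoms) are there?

2

[CX3](=O)[OX2H0][#6] is the SMARTS for an ester: a carbonyl carbon bonded to an oxygen that is itself bonded to carbon (no H on that O).
The molecule carries 2 separate instances of a methyl-ester group (-C(=O)OCH3) meeting every constraint; each maps to a distinct set of atoms, giving 2 matches.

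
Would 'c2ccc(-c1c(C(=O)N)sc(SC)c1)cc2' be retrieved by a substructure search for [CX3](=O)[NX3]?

The pattern [CX3](=O)[NX3] describes a carbonyl carbon bonded to a trivalent nitrogen — an amide.
The molecule carries a primary amide (-C(=O)NH2), whose atoms satisfy every constraint of the query, so the pattern matches.

Yes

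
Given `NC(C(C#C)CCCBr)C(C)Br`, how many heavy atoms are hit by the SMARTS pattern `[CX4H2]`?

3

The query [CX4H2] means: sp3 carbon (X4) with exactly two hydrogens.
Check the 12 heavy atoms by environment: 3× C (H2, X4) → match; 3× C (H1, X4) → no; 1× C (H3, X4) → no; 2× Br (H0, X1) → no; 1× N (H2, X3) → no; 1× C (H0, X2) → no; 1× C (H1, X2) → no.
That gives 3 matching atoms.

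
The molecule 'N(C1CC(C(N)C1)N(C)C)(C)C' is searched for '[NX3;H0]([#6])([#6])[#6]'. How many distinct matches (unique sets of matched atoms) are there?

[NX3;H0]([#6])([#6])[#6] is the SMARTS for a tertiary amine: a trivalent nitrogen with no H, bonded to three carbons.
The molecule carries 2 separate instances of a dimethylamino group (-N(CH3)2) meeting every constraint; each maps to a distinct set of atoms, giving 2 matches.

2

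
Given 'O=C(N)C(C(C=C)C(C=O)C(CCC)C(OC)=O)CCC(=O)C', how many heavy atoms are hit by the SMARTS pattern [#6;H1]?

6

The query [#6;H1] means: any carbon bearing exactly one hydrogen.
Check the 23 heavy atoms by environment: 5× C (H2) → no; 6× C (H1) → match; 3× C (H0) → no; 5× O (H0) → no; 3× C (H3) → no; 1× N (H2) → no.
That gives 6 matching atoms.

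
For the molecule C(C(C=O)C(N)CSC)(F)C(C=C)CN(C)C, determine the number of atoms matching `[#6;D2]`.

The query [#6;D2] means: any carbon bonded to exactly two heavy atoms.
Check the 17 heavy atoms by environment: 4× C (D2) → match; 4× C (D3) → no; 1× F (D1) → no; 1× N (D1) → no; 1× O (D1) → no; 1× N (D3) → no; 4× C (D1) → no; 1× S (D2) → no.
That gives 4 matching atoms.

4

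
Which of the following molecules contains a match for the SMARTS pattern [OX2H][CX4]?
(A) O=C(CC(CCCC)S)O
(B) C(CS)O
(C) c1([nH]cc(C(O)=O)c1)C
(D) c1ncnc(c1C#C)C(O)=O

B

[OX2H][CX4] describes a hydroxyl oxygen bound to an sp3 (X4) carbon (an aliphatic alcohol).
(A) has a carboxylic acid group (-C(=O)OH) but the -OH is on a CX3 carbonyl carbon, not a CX4 carbon.
(B) contains a hydroxyl group (-OH), which satisfies every atom and bond constraint.
(C) has a carboxylic acid group (-C(=O)OH) but the -OH is on a CX3 carbonyl carbon, not a CX4 carbon.
(D) has a carboxylic acid group (-C(=O)OH) but the -OH is on a CX3 carbonyl carbon, not a CX4 carbon.
So the answer is (B).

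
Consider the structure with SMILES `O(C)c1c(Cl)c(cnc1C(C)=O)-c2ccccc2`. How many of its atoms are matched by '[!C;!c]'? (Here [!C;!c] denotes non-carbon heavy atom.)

4

Check the 18 heavy atoms by environment: 1× n (aromatic) → match; 11× c (aromatic) → no; 1× Cl → match; 2× O → match; 3× C → no.
Summing the matching environments: 1 + 1 + 2 = 4 matching atoms.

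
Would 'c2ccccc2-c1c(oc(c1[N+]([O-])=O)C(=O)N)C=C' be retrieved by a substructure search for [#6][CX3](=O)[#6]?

No

The pattern [#6][CX3](=O)[#6] describes a carbonyl carbon (no H) flanked by two carbons — a ketone.
The closest candidate here is a primary amide (-C(=O)NH2), but one neighbour of the carbonyl carbon is N, not C. No other fragment satisfies the full query, so there is no match.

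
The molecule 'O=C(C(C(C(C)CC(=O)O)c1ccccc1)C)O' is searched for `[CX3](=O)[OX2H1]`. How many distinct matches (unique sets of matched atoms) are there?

2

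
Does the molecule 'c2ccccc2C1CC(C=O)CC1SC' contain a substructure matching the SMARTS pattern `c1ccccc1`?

Yes

The pattern c1ccccc1 describes six aromatic carbons in a ring — a benzene ring.
The molecule carries a phenyl ring, whose atoms satisfy every constraint of the query, so the pattern matches.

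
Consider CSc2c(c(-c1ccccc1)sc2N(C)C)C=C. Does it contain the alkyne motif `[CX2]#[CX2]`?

No

The pattern [CX2]#[CX2] describes a carbon-carbon triple bond — an alkyne.
The closest candidate here is a vinyl group (-CH=CH2), but the C=C is a double bond; both carbons are CX3, not CX2. No other fragment satisfies the full query, so there is no match.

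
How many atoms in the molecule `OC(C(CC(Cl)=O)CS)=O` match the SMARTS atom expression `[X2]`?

The query [X2] means: any atom with exactly two total connections (bonds + H).
Check the 10 heavy atoms by environment: 3× C (X4) → no; 2× C (X3) → no; 2× O (X1) → no; 1× O (X2) → match; 1× Cl (X1) → no; 1× S (X2) → match.
Summing the matching environments: 1 + 1 = 2 matching atoms.

2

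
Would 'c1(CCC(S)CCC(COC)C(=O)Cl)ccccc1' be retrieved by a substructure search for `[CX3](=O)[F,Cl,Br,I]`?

The pattern [CX3](=O)[F,Cl,Br,I] describes a carbonyl carbon bonded to a halogen — an acyl halide.
The molecule carries an acyl chloride (-C(=O)Cl), whose atoms satisfy every constraint of the query, so the pattern matches.

Yes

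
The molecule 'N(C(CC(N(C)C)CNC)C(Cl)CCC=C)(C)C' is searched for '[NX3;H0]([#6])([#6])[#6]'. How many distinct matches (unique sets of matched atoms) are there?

[NX3;H0]([#6])([#6])[#6] is the SMARTS for a tertiary amine: a trivalent nitrogen with no H, bonded to three carbons.
The molecule carries 2 separate instances of a dimethylamino group (-N(CH3)2) meeting every constraint; each maps to a distinct set of atoms, giving 2 matches.

2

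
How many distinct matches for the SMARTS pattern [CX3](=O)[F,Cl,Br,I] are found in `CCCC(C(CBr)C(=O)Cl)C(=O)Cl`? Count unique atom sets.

[CX3](=O)[F,Cl,Br,I] is the SMARTS for an acyl halide: a carbonyl carbon bonded to a halogen.
The molecule carries 2 separate instances of an acyl chloride (-C(=O)Cl) meeting every constraint; each maps to a distinct set of atoms, giving 2 matches.

2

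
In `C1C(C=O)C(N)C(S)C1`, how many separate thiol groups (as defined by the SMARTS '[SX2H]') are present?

[SX2H] is the SMARTS for a thiol: an aliphatic sulfur with two connections, one being H.
Exactly one fragment in the molecule meets all constraints, giving 1 match.

1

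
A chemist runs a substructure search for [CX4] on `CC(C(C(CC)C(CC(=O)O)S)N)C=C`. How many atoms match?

8

Check the 15 heavy atoms by environment: 8× C (X4) → match; 1× S (X2) → no; 3× C (X3) → no; 1× N (X3) → no; 1× O (X1) → no; 1× O (X2) → no.
That gives 8 matching atoms.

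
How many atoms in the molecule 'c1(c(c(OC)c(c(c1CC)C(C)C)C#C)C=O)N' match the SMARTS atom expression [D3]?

7

The query [D3] means: atom with exactly three heavy-atom neighbours.
Check the 18 heavy atoms by environment: 6× c (aromatic, D3) → match; 3× C (D2) → no; 5× C (D1) → no; 1× N (D1) → no; 1× C (D3) → match; 1× O (D1) → no; 1× O (D2) → no.
Summing the matching environments: 6 + 1 = 7 matching atoms.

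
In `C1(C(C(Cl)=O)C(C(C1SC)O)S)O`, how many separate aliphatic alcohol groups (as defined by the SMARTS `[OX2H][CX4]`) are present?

[OX2H][CX4] is the SMARTS for an aliphatic alcohol: a hydroxyl oxygen bound to an sp3 (X4) carbon.
The molecule carries 2 separate instances of a hydroxyl group (-OH) meeting every constraint; each maps to a distinct set of atoms, giving 2 matches.

2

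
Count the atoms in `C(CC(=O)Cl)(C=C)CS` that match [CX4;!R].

The query [CX4;!R] means: aliphatic carbon with four total connections, not in a ring.
Check the 9 heavy atoms by environment: 3× C (X4, acyclic) → match; 3× C (X3, acyclic) → no; 1× O (X1, acyclic) → no; 1× Cl (X1, acyclic) → no; 1× S (X2, acyclic) → no.
That gives 3 matching atoms.

3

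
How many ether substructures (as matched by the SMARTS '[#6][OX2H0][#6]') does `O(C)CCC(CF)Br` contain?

[#6][OX2H0][#6] is the SMARTS for an ether: an aliphatic oxygen bridging two carbons with no H on the oxygen.
Exactly one fragment in the molecule meets all constraints, giving 1 match.

1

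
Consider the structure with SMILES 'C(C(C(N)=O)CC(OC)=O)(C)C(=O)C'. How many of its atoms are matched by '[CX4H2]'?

1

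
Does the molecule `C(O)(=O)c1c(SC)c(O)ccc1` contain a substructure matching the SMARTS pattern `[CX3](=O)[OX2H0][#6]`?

No

The pattern [CX3](=O)[OX2H0][#6] describes a carbonyl carbon bonded to an oxygen that is itself bonded to carbon (no H on that O) — an ester.
The closest candidate here is a carboxylic acid group (-C(=O)OH), but the singly-bonded O carries H (OX2H1, not H0). No other fragment satisfies the full query, so there is no match.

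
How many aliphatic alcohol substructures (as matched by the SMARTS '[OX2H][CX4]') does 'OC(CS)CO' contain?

2

[OX2H][CX4] is the SMARTS for an aliphatic alcohol: a hydroxyl oxygen bound to an sp3 (X4) carbon.
The molecule carries 2 separate instances of a hydroxyl group (-OH) meeting every constraint; each maps to a distinct set of atoms, giving 2 matches.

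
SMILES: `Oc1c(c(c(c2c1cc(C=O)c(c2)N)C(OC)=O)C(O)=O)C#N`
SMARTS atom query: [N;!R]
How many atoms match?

2

The query [N;!R] means: aliphatic nitrogen not in a ring.
Check the 23 heavy atoms by environment: 10× c (aromatic, in 6-ring) → no; 5× C (acyclic) → no; 6× O (acyclic) → no; 2× N (acyclic) → match.
That gives 2 matching atoms.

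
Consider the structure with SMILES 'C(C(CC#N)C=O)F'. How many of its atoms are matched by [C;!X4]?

The query [C;!X4] means: aliphatic carbon that does not have four total connections.
Check the 8 heavy atoms by environment: 3× C (X4) → no; 1× C (X3) → match; 1× O (X1) → no; 1× F (X1) → no; 1× C (X2) → match; 1× N (X1) → no.
Summing the matching environments: 1 + 1 = 2 matching atoms.

2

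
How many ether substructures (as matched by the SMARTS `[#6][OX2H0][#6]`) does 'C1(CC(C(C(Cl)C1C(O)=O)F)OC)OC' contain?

[#6][OX2H0][#6] is the SMARTS for an ether: an aliphatic oxygen bridging two carbons with no H on the oxygen.
The molecule carries 2 separate instances of a methoxy ether (-OCH3) meeting every constraint; each maps to a distinct set of atoms, giving 2 matches.

2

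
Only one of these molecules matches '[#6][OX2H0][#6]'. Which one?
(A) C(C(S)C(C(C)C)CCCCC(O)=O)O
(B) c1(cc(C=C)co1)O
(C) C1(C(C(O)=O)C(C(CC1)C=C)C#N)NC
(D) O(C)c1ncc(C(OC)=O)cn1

D

[#6][OX2H0][#6] describes an aliphatic oxygen bridging two carbons with no H on the oxygen (an ether).
(A) has a carboxylic acid group (-C(=O)OH) but the -OH oxygen has H1; the =O is OX1, not OX2.
(B) has a hydroxyl group (-OH) but the oxygen has H1, not H0 bridging two carbons.
(C) has a carboxylic acid group (-C(=O)OH) but the -OH oxygen has H1; the =O is OX1, not OX2.
(D) contains a methoxy ether (-OCH3), which satisfies every atom and bond constraint.
So the answer is (D).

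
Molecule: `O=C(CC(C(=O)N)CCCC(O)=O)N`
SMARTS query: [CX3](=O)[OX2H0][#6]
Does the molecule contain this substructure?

No

The pattern [CX3](=O)[OX2H0][#6] describes a carbonyl carbon bonded to an oxygen that is itself bonded to carbon (no H on that O) — an ester.
The closest candidate here is a primary amide (-C(=O)NH2), but the carbonyl is bonded to N, not to an O-C linkage. No other fragment satisfies the full query, so there is no match.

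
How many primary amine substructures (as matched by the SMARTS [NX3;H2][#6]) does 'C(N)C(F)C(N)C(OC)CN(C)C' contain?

[NX3;H2][#6] is the SMARTS for a primary amine: a trivalent nitrogen with two H attached to carbon.
The molecule carries 2 separate instances of a primary amino group (-NH2) meeting every constraint; each maps to a distinct set of atoms, giving 2 matches.

2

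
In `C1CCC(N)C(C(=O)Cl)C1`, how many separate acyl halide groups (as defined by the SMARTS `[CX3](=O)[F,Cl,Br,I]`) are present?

[CX3](=O)[F,Cl,Br,I] is the SMARTS for an acyl halide: a carbonyl carbon bonded to a halogen.
Exactly one fragment in the molecule meets all constraints, giving 1 match.

1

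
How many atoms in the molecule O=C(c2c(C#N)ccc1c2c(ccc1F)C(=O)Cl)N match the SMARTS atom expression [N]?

The query [N] means: uppercase N matches aliphatic (non-aromatic) nitrogen only.
Check the 19 heavy atoms by environment: 10× c (aromatic) → no; 3× C → no; 2× O → no; 2× N → match; 1× Cl → no; 1× F → no.
That gives 2 matching atoms.

2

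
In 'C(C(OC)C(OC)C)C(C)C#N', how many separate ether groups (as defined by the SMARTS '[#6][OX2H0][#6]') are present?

[#6][OX2H0][#6] is the SMARTS for an ether: an aliphatic oxygen bridging two carbons with no H on the oxygen.
The molecule carries 2 separate instances of a methoxy ether (-OCH3) meeting every constraint; each maps to a distinct set of atoms, giving 2 matches.

2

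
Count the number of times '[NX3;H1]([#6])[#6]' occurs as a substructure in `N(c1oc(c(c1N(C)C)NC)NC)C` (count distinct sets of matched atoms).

[NX3;H1]([#6])[#6] is the SMARTS for a secondary amine: a trivalent nitrogen with one H, bonded to two carbons.
The molecule carries 3 separate instances of an N-methylamino group (-NHCH3) meeting every constraint; each maps to a distinct set of atoms, giving 3 matches.

3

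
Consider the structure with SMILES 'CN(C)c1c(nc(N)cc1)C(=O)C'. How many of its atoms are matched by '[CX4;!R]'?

The query [CX4;!R] means: aliphatic carbon with four total connections, not in a ring.
Check the 13 heavy atoms by environment: 1× n (aromatic, X2, in 6-ring) → no; 5× c (aromatic, X3, in 6-ring) → no; 1× C (X3, acyclic) → no; 1× O (X1, acyclic) → no; 3× C (X4, acyclic) → match; 2× N (X3, acyclic) → no.
That gives 3 matching atoms.

3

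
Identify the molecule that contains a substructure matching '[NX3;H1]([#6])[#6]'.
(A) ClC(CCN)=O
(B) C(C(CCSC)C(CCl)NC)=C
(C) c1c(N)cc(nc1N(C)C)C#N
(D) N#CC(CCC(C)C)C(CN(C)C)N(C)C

B

[NX3;H1]([#6])[#6] describes a trivalent nitrogen with one H, bonded to two carbons (a secondary amine).
(A) has a primary amino group (-NH2) but the nitrogen has H2 and only one carbon neighbour.
(B) contains an N-methylamino group (-NHCH3), which satisfies every atom and bond constraint.
(C) has a dimethylamino group (-N(CH3)2) but the nitrogen has H0, not H1.
(D) has a dimethylamino group (-N(CH3)2) but the nitrogen has H0, not H1.
So the answer is (B).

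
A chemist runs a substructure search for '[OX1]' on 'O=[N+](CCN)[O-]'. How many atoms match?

Check the 6 heavy atoms by environment: 2× C (X4) → no; 1× N (charge +1, X3) → no; 1× O (charge -1, X1) → match; 1× O (X1) → match; 1× N (X3) → no.
Summing the matching environments: 1 + 1 = 2 matching atoms.

2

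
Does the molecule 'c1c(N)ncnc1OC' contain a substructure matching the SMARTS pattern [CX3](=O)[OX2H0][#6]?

No

The pattern [CX3](=O)[OX2H0][#6] describes a carbonyl carbon bonded to an oxygen that is itself bonded to carbon (no H on that O) — an ester.
The closest candidate here is a methoxy ether (-OCH3), but the ether oxygen is not adjacent to a C=O carbon. No other fragment satisfies the full query, so there is no match.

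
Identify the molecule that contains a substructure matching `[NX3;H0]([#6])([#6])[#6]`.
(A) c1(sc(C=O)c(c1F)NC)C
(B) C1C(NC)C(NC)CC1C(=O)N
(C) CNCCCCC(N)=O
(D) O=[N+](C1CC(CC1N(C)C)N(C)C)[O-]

[NX3;H0]([#6])([#6])[#6] describes a trivalent nitrogen with no H, bonded to three carbons (a tertiary amine).
(A) has an N-methylamino group (-NHCH3) but the nitrogen still has one H (H1), not H0.
(B) has an N-methylamino group (-NHCH3) but the nitrogen still has one H (H1), not H0.
(C) has an N-methylamino group (-NHCH3) but the nitrogen still has one H (H1), not H0.
(D) contains a dimethylamino group (-N(CH3)2), which satisfies every atom and bond constraint.
So the answer is (D).

D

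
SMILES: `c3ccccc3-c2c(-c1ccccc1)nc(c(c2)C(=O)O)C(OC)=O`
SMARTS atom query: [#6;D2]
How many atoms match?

11

Check the 25 heavy atoms by environment: 1× n (aromatic, D2) → no; 6× c (aromatic, D3) → no; 11× c (aromatic, D2) → match; 2× C (D3) → no; 3× O (D1) → no; 1× O (D2) → no; 1× C (D1) → no.
That gives 11 matching atoms.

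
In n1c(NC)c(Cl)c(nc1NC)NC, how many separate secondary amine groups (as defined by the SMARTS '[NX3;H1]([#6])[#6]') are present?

3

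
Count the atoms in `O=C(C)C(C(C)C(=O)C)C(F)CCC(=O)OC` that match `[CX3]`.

The query [CX3] means: C with X3: aliphatic carbon with exactly 3 total connections.
Check the 17 heavy atoms by environment: 9× C (X4) → no; 3× C (X3) → match; 3× O (X1) → no; 1× O (X2) → no; 1× F (X1) → no.
That gives 3 matching atoms.

3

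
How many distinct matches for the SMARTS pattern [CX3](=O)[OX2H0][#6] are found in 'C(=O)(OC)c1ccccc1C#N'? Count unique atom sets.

1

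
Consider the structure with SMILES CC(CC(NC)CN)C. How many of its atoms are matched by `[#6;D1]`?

3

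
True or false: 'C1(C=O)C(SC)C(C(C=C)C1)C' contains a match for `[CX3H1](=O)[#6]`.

True

The pattern [CX3H1](=O)[#6] describes an sp2 carbon with one H, double-bonded to O and single-bonded to carbon — an aldehyde.
The molecule carries an aldehyde (-CHO), whose atoms satisfy every constraint of the query, so the pattern matches.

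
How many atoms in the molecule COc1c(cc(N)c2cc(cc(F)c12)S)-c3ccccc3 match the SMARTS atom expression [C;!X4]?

0

The query [C;!X4] means: aliphatic carbon that does not have four total connections.
Check the 21 heavy atoms by environment: 16× c (aromatic, X3) → no; 1× S (X2) → no; 1× O (X2) → no; 1× C (X4) → no; 1× F (X1) → no; 1× N (X3) → no.
No environment satisfies the query, so 0 matching atoms.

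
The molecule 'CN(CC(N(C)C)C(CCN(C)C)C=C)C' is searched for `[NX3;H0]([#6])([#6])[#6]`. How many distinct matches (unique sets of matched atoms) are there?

3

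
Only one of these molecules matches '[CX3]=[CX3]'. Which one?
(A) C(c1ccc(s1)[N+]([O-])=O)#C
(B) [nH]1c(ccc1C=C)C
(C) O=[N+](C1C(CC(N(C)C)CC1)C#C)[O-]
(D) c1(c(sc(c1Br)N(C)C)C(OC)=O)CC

B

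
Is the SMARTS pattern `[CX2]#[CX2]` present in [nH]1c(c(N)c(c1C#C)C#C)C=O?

The pattern [CX2]#[CX2] describes a carbon-carbon triple bond — an alkyne.
The molecule carries an ethynyl group (-C#CH), whose atoms satisfy every constraint of the query, so the pattern matches.

Yes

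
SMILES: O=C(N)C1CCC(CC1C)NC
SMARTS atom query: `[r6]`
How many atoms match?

6

The query [r6] means: r6 matches atoms in a six-membered ring.
Check the 12 heavy atoms by environment: 6× C (in 6-ring) → match; 3× C (acyclic) → no; 1× O (acyclic) → no; 2× N (acyclic) → no.
That gives 6 matching atoms.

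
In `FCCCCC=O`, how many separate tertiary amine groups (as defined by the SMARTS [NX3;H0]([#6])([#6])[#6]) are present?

0

[NX3;H0]([#6])([#6])[#6] is the SMARTS for a tertiary amine: a trivalent nitrogen with no H, bonded to three carbons.
No fragment in the molecule satisfies every constraint, giving 0 matches.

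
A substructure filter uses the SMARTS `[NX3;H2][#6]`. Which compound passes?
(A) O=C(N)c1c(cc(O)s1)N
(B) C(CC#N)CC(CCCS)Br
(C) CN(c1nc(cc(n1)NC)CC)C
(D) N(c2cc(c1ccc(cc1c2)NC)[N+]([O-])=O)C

A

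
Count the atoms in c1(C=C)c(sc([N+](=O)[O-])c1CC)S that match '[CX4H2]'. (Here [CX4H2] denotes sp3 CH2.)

1

Check the 13 heavy atoms by environment: 1× s (aromatic, H0, X2) → no; 4× c (aromatic, H0, X3) → no; 1× C (H2, X4) → match; 1× C (H3, X4) → no; 1× C (H1, X3) → no; 1× C (H2, X3) → no; 1× S (H1, X2) → no; 1× N (charge +1, H0, X3) → no; 1× O (charge -1, H0, X1) → no; 1× O (H0, X1) → no.
That gives 1 matching atom.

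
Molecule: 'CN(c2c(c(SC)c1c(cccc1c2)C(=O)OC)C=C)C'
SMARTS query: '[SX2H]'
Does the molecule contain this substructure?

No

The pattern [SX2H] describes an aliphatic sulfur with two connections, one being H — a thiol.
The closest candidate here is a methylthio ether (-SCH3), but the sulfur has H0 (bonded to two carbons), not H1. No other fragment satisfies the full query, so there is no match.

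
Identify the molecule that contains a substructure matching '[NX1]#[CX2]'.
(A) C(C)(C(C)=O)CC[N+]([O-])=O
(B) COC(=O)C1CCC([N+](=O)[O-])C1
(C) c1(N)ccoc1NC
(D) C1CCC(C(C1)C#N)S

D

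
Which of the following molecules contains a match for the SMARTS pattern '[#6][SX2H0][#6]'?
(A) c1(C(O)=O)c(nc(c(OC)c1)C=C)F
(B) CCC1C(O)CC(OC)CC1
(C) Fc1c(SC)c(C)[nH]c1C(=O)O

[#6][SX2H0][#6] describes an aliphatic sulfur bridging two carbons with no H on the sulfur (a thioether).
(A) has a methoxy ether (-OCH3) but the bridging atom is O, not S.
(B) has a methoxy ether (-OCH3) but the bridging atom is O, not S.
(C) contains a methylthio ether (-SCH3), which satisfies every atom and bond constraint.
So the answer is (C).

C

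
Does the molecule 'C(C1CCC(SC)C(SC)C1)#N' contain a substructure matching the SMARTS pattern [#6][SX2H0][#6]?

The pattern [#6][SX2H0][#6] describes an aliphatic sulfur bridging two carbons with no H on the sulfur — a thioether.
The molecule carries a methylthio ether (-SCH3), whose atoms satisfy every constraint of the query, so the pattern matches.

Yes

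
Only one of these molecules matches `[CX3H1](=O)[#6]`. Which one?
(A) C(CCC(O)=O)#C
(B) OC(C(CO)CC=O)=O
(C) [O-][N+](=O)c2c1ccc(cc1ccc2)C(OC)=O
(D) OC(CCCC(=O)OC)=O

[CX3H1](=O)[#6] describes an sp2 carbon with one H, double-bonded to O and single-bonded to carbon (an aldehyde).
(A) has a carboxylic acid group (-C(=O)OH) but the carbonyl carbon has H0 and is bonded to O, not H1.
(B) contains an aldehyde (-CHO), which satisfies every atom and bond constraint.
(C) has a methyl-ester group (-C(=O)OCH3) but the carbonyl carbon has H0, not H1.
(D) has a carboxylic acid group (-C(=O)OH) but the carbonyl carbon has H0 and is bonded to O, not H1.
So the answer is (B).

B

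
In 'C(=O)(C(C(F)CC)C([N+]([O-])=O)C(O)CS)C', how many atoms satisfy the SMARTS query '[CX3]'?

1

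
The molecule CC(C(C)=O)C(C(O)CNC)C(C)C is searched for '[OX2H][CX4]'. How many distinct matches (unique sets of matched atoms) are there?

[OX2H][CX4] is the SMARTS for an aliphatic alcohol: a hydroxyl oxygen bound to an sp3 (X4) carbon.
Exactly one fragment in the molecule meets all constraints, giving 1 match.

1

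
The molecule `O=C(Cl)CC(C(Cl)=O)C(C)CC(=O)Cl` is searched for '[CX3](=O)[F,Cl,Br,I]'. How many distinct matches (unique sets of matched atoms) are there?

3

[CX3](=O)[F,Cl,Br,I] is the SMARTS for an acyl halide: a carbonyl carbon bonded to a halogen.
The molecule carries 3 separate instances of an acyl chloride (-C(=O)Cl) meeting every constraint; each maps to a distinct set of atoms, giving 3 matches.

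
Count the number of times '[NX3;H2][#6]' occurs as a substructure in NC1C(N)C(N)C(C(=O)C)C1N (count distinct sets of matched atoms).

4

[NX3;H2][#6] is the SMARTS for a primary amine: a trivalent nitrogen with two H attached to carbon.
The molecule carries 4 separate instances of a primary amino group (-NH2) meeting every constraint; each maps to a distinct set of atoms, giving 4 matches.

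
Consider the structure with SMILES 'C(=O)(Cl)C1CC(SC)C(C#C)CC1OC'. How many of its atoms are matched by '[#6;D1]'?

3

The query [#6;D1] means: carbon bonded to exactly one heavy atom.
Check the 15 heavy atoms by environment: 5× C (D3) → no; 3× C (D2) → no; 1× O (D1) → no; 1× Cl (D1) → no; 1× O (D2) → no; 3× C (D1) → match; 1× S (D2) → no.
That gives 3 matching atoms.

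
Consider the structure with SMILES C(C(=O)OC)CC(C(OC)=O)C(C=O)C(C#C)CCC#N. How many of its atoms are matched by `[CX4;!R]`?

9

The query [CX4;!R] means: aliphatic carbon with four total connections, not in a ring.
Check the 21 heavy atoms by environment: 9× C (X4, acyclic) → match; 3× C (X3, acyclic) → no; 3× O (X1, acyclic) → no; 3× C (X2, acyclic) → no; 1× N (X1, acyclic) → no; 2× O (X2, acyclic) → no.
That gives 9 matching atoms.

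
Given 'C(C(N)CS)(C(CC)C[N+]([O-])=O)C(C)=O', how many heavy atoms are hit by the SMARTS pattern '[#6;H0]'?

1

The query [#6;H0] means: any carbon with no attached hydrogen.
Check the 15 heavy atoms by environment: 3× C (H2) → no; 3× C (H1) → no; 2× C (H3) → no; 1× C (H0) → match; 2× O (H0) → no; 1× N (charge +1, H0) → no; 1× O (charge -1, H0) → no; 1× S (H1) → no; 1× N (H2) → no.
That gives 1 matching atom.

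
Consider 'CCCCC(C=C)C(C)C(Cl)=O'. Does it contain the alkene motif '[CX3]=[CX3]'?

The pattern [CX3]=[CX3] describes a non-aromatic C=C double bond between two sp2 carbons — an alkene.
The molecule carries a vinyl group (-CH=CH2), whose atoms satisfy every constraint of the query, so the pattern matches.

Yes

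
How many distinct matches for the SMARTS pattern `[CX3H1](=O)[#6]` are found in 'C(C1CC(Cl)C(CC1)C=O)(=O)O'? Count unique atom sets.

[CX3H1](=O)[#6] is the SMARTS for an aldehyde: an sp2 carbon with one H, double-bonded to O and single-bonded to carbon.
Exactly one fragment in the molecule meets all constraints, giving 1 match.

1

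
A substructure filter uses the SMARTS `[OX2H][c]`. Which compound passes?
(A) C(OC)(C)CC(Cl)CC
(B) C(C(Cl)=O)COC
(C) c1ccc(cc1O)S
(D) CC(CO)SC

[OX2H][c] describes a hydroxyl oxygen attached to an aromatic carbon (a phenol).
(A) has a methoxy ether (-OCH3) but the oxygen has H0, not H1.
(B) has a methoxy ether (-OCH3) but the oxygen has H0, not H1.
(C) contains a hydroxyl group (-OH), which satisfies every atom and bond constraint.
(D) has a hydroxyl group (-OH) but the -OH is on an aliphatic carbon, not an aromatic c.
So the answer is (C).

C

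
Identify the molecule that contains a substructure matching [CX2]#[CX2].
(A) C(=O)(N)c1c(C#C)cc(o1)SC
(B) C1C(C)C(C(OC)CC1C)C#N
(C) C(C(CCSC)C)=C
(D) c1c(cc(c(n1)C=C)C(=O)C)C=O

A

[CX2]#[CX2] describes a carbon-carbon triple bond (an alkyne).
(A) contains an ethynyl group (-C#CH), which satisfies every atom and bond constraint.
(B) has a nitrile (-C#N) but the triple bond is C#N, not C#C.
(C) has a vinyl group (-CH=CH2) but the C=C is a double bond; both carbons are CX3, not CX2.
(D) has a vinyl group (-CH=CH2) but the C=C is a double bond; both carbons are CX3, not CX2.
So the answer is (A).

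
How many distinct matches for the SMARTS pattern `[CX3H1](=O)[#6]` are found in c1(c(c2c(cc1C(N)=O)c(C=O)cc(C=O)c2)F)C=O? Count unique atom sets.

3

[CX3H1](=O)[#6] is the SMARTS for an aldehyde: an sp2 carbon with one H, double-bonded to O and single-bonded to carbon.
The molecule carries 3 separate instances of an aldehyde (-CHO) meeting every constraint; each maps to a distinct set of atoms, giving 3 matches.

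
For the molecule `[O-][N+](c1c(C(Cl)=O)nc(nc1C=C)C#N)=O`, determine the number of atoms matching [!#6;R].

The query [!#6;R] means: non-carbon atom that is part of a ring.
Check the 16 heavy atoms by environment: 2× n (aromatic, in 6-ring) → match; 4× c (aromatic, in 6-ring) → no; 4× C (acyclic) → no; 1× N (acyclic) → no; 1× N (charge +1, acyclic) → no; 1× O (charge -1, acyclic) → no; 2× O (acyclic) → no; 1× Cl (acyclic) → no.
That gives 2 matching atoms.

2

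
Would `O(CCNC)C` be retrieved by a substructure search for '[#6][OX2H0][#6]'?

The pattern [#6][OX2H0][#6] describes an aliphatic oxygen bridging two carbons with no H on the oxygen — an ether.
The molecule carries a methoxy ether (-OCH3), whose atoms satisfy every constraint of the query, so the pattern matches.

Yes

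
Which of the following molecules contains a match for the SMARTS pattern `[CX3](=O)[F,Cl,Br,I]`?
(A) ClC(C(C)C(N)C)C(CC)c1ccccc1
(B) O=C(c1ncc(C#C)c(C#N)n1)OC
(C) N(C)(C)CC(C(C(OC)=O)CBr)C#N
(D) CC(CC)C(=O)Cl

D

[CX3](=O)[F,Cl,Br,I] describes a carbonyl carbon bonded to a halogen (an acyl halide).
(A) has a chloro substituent but the Cl is not on a carbonyl carbon.
(B) has a methyl-ester group (-C(=O)OCH3) but the carbonyl is bonded to -O-C, not to a halogen.
(C) has a methyl-ester group (-C(=O)OCH3) but the carbonyl is bonded to -O-C, not to a halogen.
(D) contains an acyl chloride (-C(=O)Cl), which satisfies every atom and bond constraint.
So the answer is (D).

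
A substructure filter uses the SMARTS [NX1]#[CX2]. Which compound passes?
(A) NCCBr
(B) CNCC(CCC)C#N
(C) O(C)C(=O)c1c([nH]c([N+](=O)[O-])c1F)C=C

[NX1]#[CX2] describes a nitrogen triple-bonded to a two-connected carbon (a nitrile).
(A) has a primary amino group (-NH2) but the nitrogen is NX3 (three connections), not NX1 triple-bonded.
(B) contains a nitrile (-C#N), which satisfies every atom and bond constraint.
(C) has a nitro group (-[N+](=O)[O-]) but there is no C#N triple bond.
So the answer is (B).

B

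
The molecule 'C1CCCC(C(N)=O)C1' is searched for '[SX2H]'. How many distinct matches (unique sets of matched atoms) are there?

0

[SX2H] is the SMARTS for a thiol: an aliphatic sulfur with two connections, one being H.
No fragment in the molecule satisfies every constraint, giving 0 matches.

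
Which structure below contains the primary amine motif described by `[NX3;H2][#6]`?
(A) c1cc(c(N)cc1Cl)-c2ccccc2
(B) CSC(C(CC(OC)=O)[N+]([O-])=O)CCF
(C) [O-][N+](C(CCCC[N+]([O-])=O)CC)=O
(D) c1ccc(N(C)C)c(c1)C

[NX3;H2][#6] describes a trivalent nitrogen with two H attached to carbon (a primary amine).
(A) contains a primary amino group (-NH2), which satisfies every atom and bond constraint.
(B) has a nitro group (-[N+](=O)[O-]) but the nitrogen is [N+] with no H, not NX3H2.
(C) has a nitro group (-[N+](=O)[O-]) but the nitrogen is [N+] with no H, not NX3H2.
(D) has a dimethylamino group (-N(CH3)2) but the nitrogen has H0, not H2.
So the answer is (A).

A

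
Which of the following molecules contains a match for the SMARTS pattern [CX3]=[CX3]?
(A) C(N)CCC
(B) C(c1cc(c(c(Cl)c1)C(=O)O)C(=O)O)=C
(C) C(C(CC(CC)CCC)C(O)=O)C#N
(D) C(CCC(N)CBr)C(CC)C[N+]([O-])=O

B

[CX3]=[CX3] describes a non-aromatic C=C double bond between two sp2 carbons (an alkene).
(A) has an ethyl group (-CH2CH3) but its C-C bond is a single bond between CX4 carbons, not CX3=CX3.
(B) contains a vinyl group (-CH=CH2), which satisfies every atom and bond constraint.
(C) has an ethyl group (-CH2CH3) but its C-C bond is a single bond between CX4 carbons, not CX3=CX3.
(D) has an ethyl group (-CH2CH3) but its C-C bond is a single bond between CX4 carbons, not CX3=CX3.
So the answer is (B).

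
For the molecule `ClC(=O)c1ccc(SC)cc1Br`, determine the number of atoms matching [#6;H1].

3

Check the 12 heavy atoms by environment: 3× c (aromatic, H0) → no; 3× c (aromatic, H1) → match; 1× Br (H0) → no; 1× C (H0) → no; 1× O (H0) → no; 1× Cl (H0) → no; 1× S (H0) → no; 1× C (H3) → no.
That gives 3 matching atoms.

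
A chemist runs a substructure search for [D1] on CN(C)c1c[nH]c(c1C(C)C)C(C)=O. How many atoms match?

Check the 14 heavy atoms by environment: 1× n (aromatic, D2) → no; 3× c (aromatic, D3) → no; 1× c (aromatic, D2) → no; 1× N (D3) → no; 5× C (D1) → match; 2× C (D3) → no; 1× O (D1) → match.
Summing the matching environments: 5 + 1 = 6 matching atoms.

6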